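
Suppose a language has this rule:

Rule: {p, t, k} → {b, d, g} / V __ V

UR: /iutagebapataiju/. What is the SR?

iudagebabadaiju

/t/ is a voiceless stop between vowels /u/ and /a/, so it voices to [d].
/p/ is a voiceless stop between vowels /a/ and /a/, so it voices to [b].
/t/ is a voiceless stop between vowels /a/ and /a/, so it voices to [d].
Surface form: [iudagebabadaiju].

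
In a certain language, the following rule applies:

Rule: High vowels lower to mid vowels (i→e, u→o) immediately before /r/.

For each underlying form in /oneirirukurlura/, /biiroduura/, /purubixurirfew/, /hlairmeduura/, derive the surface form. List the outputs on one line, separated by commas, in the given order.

oneererukorlora, bieroduora, porubixorerfew, hlaermeduora

/oneirirukurlura/: /i/ is a high vowel immediately before /r/, so it lowers to [e]. /i/ is a high vowel immediately before /r/, so it lowers to [e]. /u/ is a high vowel immediately before /r/, so it lowers to [o]. /u/ is a high vowel immediately before /r/, so it lowers to [o]. → [oneererukorlora].
/biiroduura/: /i/ is a high vowel immediately before /r/, so it lowers to [e]. /u/ is a high vowel immediately before /r/, so it lowers to [o]. → [bieroduora].
/purubixurirfew/: /u/ is a high vowel immediately before /r/, so it lowers to [o]. /u/ is a high vowel immediately before /r/, so it lowers to [o]. /i/ is a high vowel immediately before /r/, so it lowers to [e]. → [porubixorerfew].
/hlairmeduura/: /i/ is a high vowel immediately before /r/, so it lowers to [e]. /u/ is a high vowel immediately before /r/, so it lowers to [o]. → [hlaermeduora].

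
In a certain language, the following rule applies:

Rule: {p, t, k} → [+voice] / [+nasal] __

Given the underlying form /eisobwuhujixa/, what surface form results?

eisobwuhujixa

No segment of /eisobwuhujixa/ meets the structural description of the rule, so the form surfaces unchanged.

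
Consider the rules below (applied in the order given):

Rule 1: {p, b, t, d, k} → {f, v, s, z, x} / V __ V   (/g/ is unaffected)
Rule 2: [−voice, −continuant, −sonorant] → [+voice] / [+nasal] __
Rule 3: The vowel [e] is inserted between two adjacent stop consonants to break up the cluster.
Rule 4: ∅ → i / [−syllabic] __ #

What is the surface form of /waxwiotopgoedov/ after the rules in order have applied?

Rule 1 (intervocalic spirantization): /t/ is a stop between vowels /o/ and /o/, so it spirantizes to the fricative [s]. /d/ is a stop between vowels /e/ and /o/, so it spirantizes to the fricative [z]. /waxwiotopgoedov/ → waxwiosopgoezov.
Rule 2 (post-nasal voicing): no segment meets the environment; /waxwiosopgoezov/ is unchanged.
Rule 3 (stop-cluster e-epenthesis): /p/ and /g/ form a stop–stop cluster, so [e] is inserted between them. /waxwiosopgoezov/ → waxwiosopegoezov.
Rule 4 (final i-epenthesis): the form ends in the consonant /v/, so [i] is inserted word-finally. /waxwiosopegoezov/ → waxwiosopegoezovi.

waxwiosopegoezovi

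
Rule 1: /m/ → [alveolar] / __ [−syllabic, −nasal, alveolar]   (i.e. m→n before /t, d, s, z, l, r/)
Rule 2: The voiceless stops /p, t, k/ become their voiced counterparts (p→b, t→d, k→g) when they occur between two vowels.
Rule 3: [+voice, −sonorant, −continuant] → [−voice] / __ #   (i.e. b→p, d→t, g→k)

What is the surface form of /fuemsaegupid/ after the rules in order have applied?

fuensaegubit

Rule 1 (nasal place assimilation): /m/ precedes the alveolar consonant /s/, so it assimilates in place to [n]. /fuemsaegupid/ → fuensaegupid.
Rule 2 (intervocalic voicing): /p/ is a voiceless stop between vowels /u/ and /i/, so it voices to [b]. /fuensaegupid/ → fuensaegubid.
Rule 3 (final devoicing): /d/ is a voiced stop in word-final position, so it devoices to [t]. /fuensaegubid/ → fuensaegubit.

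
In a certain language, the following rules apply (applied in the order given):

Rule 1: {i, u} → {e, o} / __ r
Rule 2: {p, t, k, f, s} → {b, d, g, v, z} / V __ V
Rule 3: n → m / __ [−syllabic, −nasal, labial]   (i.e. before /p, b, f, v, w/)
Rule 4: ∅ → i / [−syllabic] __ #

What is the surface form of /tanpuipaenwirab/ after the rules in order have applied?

tampuibaemwerabi

Rule 1 (pre-rhotic lowering): /i/ is a high vowel immediately before /r/, so it lowers to [e]. /tanpuipaenwirab/ → tanpuipaenwerab.
Rule 2 (intervocalic voicing): /p/ is a voiceless obstruent between vowels /i/ and /a/, so it voices to [b]. /tanpuipaenwerab/ → tanpuibaenwerab.
Rule 3 (nasal place assimilation): /n/ precedes the labial consonant /p/, so it assimilates in place to [m]. /n/ precedes the labial consonant /w/, so it assimilates in place to [m]. /tanpuibaenwerab/ → tampuibaemwerab.
Rule 4 (final i-epenthesis): the form ends in the consonant /b/, so [i] is inserted word-finally. /tampuibaemwerab/ → tampuibaemwerabi.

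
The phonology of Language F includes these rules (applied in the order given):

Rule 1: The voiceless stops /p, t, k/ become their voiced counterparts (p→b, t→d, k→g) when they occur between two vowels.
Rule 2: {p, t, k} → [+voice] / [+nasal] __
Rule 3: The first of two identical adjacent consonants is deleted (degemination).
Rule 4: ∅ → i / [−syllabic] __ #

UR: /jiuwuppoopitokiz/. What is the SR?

Rule 1 (intervocalic voicing): /p/ is a voiceless stop between vowels /o/ and /i/, so it voices to [b]. /t/ is a voiceless stop between vowels /i/ and /o/, so it voices to [d]. /k/ is a voiceless stop between vowels /o/ and /i/, so it voices to [g]. /jiuwuppoopitokiz/ → jiuwuppoobidogiz.
Rule 2 (post-nasal voicing): no segment meets the environment; /jiuwuppoobidogiz/ is unchanged.
Rule 3 (degemination): /pp/ is a geminate; the first /p/ deletes. /jiuwuppoobidogiz/ → jiuwupoobidogiz.
Rule 4 (final i-epenthesis): the form ends in the consonant /z/, so [i] is inserted word-finally. /jiuwupoobidogiz/ → jiuwupoobidogizi.

jiuwupoobidogizi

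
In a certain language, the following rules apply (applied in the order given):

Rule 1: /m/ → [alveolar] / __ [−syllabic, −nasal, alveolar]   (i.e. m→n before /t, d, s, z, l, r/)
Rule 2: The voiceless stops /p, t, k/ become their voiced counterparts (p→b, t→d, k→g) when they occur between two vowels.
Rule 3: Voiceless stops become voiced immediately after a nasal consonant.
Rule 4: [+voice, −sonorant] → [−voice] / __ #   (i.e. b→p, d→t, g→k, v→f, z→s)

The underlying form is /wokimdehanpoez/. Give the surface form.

Rule 1 (nasal place assimilation): /m/ precedes the alveolar consonant /d/, so it assimilates in place to [n]. /wokimdehanpoez/ → wokindehanpoez.
Rule 2 (intervocalic voicing): /k/ is a voiceless stop between vowels /o/ and /i/, so it voices to [g]. /wokindehanpoez/ → wogindehanpoez.
Rule 3 (post-nasal voicing): /p/ is a voiceless stop immediately after the nasal /n/, so it voices to [b]. /wogindehanpoez/ → wogindehanboez.
Rule 4 (final devoicing): /z/ is a voiced obstruent in word-final position, so it devoices to [s]. /wogindehanboez/ → wogindehanboes.

wogindehanboes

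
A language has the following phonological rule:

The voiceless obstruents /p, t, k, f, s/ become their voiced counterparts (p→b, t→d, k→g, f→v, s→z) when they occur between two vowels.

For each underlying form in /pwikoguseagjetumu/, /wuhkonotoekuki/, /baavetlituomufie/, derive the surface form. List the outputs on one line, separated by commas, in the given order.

pwigoguzeagjedumu, wuhkonodoegugi, baavetliduomuvie

/pwikoguseagjetumu/: /k/ is a voiceless obstruent between vowels /i/ and /o/, so it voices to [g]. /s/ is a voiceless obstruent between vowels /u/ and /e/, so it voices to [z]. /t/ is a voiceless obstruent between vowels /e/ and /u/, so it voices to [d]. → [pwigoguzeagjedumu].
/wuhkonotoekuki/: /t/ is a voiceless obstruent between vowels /o/ and /o/, so it voices to [d]. /k/ is a voiceless obstruent between vowels /e/ and /u/, so it voices to [g]. /k/ is a voiceless obstruent between vowels /u/ and /i/, so it voices to [g]. → [wuhkonodoegugi].
/baavetlituomufie/: /t/ is a voiceless obstruent between vowels /i/ and /u/, so it voices to [d]. /f/ is a voiceless obstruent between vowels /u/ and /i/, so it voices to [v]. → [baavetliduomuvie].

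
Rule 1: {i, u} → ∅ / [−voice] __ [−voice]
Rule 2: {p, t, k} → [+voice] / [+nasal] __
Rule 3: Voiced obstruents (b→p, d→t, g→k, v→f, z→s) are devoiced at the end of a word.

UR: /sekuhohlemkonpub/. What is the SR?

Rule 1 (high vowel syncope): /u/ is a high vowel flanked by voiceless consonants /k/ and /h/, so it deletes. /sekuhohlemkonpub/ → sekhohlemkonpub.
Rule 2 (post-nasal voicing): /k/ is a voiceless stop immediately after the nasal /m/, so it voices to [g]. /p/ is a voiceless stop immediately after the nasal /n/, so it voices to [b]. /sekhohlemkonpub/ → sekhohlemgonbub.
Rule 3 (final devoicing): /b/ is a voiced obstruent in word-final position, so it devoices to [p]. /sekhohlemgonbub/ → sekhohlemgonbup.

sekhohlemgonbup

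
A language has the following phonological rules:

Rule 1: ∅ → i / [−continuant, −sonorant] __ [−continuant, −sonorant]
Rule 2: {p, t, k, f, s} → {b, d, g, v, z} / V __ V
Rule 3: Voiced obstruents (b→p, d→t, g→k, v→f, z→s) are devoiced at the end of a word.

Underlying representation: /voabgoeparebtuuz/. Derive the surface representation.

voabigoebarebiduus

Rule 1 (stop-cluster i-epenthesis): /b/ and /g/ form a stop–stop cluster, so [i] is inserted between them. /b/ and /t/ form a stop–stop cluster, so [i] is inserted between them. /voabgoeparebtuuz/ → voabigoeparebituuz.
Rule 2 (intervocalic voicing): /p/ is a voiceless obstruent between vowels /e/ and /a/, so it voices to [b]. /t/ is a voiceless obstruent between vowels /i/ and /u/, so it voices to [d]. /voabigoeparebituuz/ → voabigoebarebiduuz.
Rule 3 (final devoicing): /z/ is a voiced obstruent in word-final position, so it devoices to [s]. /voabigoebarebiduuz/ → voabigoebarebiduus.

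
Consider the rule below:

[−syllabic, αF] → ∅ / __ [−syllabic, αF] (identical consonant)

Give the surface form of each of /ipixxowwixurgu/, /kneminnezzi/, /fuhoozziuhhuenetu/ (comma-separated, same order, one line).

ipixowixurgu, kneminezi, fuhooziuhuenetu

/ipixxowwixurgu/: /xx/ is a geminate; the first /x/ deletes. /ww/ is a geminate; the first /w/ deletes. → [ipixowixurgu].
/kneminnezzi/: /nn/ is a geminate; the first /n/ deletes. /zz/ is a geminate; the first /z/ deletes. → [kneminezi].
/fuhoozziuhhuenetu/: /zz/ is a geminate; the first /z/ deletes. /hh/ is a geminate; the first /h/ deletes. → [fuhooziuhuenetu].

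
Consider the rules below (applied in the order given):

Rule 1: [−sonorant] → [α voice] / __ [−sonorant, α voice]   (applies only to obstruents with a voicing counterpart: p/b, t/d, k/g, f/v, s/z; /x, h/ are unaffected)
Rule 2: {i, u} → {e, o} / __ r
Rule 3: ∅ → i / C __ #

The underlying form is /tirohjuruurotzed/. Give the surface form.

terohjoruorodzedi

Rule 1 (regressive voicing assimilation): /t/ precedes the voiced obstruent /z/, so it voices to [d] by assimilation. /tirohjuruurotzed/ → tirohjuruurodzed.
Rule 2 (pre-rhotic lowering): /i/ is a high vowel immediately before /r/, so it lowers to [e]. /u/ is a high vowel immediately before /r/, so it lowers to [o]. /u/ is a high vowel immediately before /r/, so it lowers to [o]. /tirohjuruurodzed/ → terohjoruorodzed.
Rule 3 (final i-epenthesis): the form ends in the consonant /d/, so [i] is inserted word-finally. /terohjoruorodzed/ → terohjoruorodzedi.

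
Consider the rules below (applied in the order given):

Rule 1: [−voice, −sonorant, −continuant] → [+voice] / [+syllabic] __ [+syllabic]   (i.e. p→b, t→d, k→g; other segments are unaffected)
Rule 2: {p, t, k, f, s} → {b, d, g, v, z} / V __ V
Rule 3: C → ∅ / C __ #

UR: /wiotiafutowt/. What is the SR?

Rule 1 (intervocalic voicing): /t/ is a voiceless stop between vowels /o/ and /i/, so it voices to [d]. /t/ is a voiceless stop between vowels /u/ and /o/, so it voices to [d]. /wiotiafutowt/ → wiodiafudowt.
Rule 2 (intervocalic voicing): /f/ is a voiceless obstruent between vowels /a/ and /u/, so it voices to [v]. /wiodiafudowt/ → wiodiavudowt.
Rule 3 (final cluster simplification): /t/ is the second consonant of a word-final cluster /wt/, so it deletes. /wiodiavudowt/ → wiodiavudow.

wiodiavudow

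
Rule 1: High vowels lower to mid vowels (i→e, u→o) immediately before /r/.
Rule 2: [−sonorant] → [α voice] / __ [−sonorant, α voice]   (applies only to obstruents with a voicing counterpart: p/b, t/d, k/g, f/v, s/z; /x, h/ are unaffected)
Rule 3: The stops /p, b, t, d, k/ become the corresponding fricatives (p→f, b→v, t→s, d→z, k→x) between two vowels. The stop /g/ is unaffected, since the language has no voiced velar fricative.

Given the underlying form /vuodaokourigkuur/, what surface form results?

vuozaoxoorikkuor

Rule 1 (pre-rhotic lowering): /u/ is a high vowel immediately before /r/, so it lowers to [o]. /u/ is a high vowel immediately before /r/, so it lowers to [o]. /vuodaokourigkuur/ → vuodaokoorigkuor.
Rule 2 (regressive voicing assimilation): /g/ precedes the voiceless obstruent /k/, so it devoices to [k] by assimilation. /vuodaokoorigkuor/ → vuodaokoorikkuor.
Rule 3 (intervocalic spirantization): /d/ is a stop between vowels /o/ and /a/, so it spirantizes to the fricative [z]. /k/ is a stop between vowels /o/ and /o/, so it spirantizes to the fricative [x]. /vuodaokoorikkuor/ → vuozaoxoorikkuor.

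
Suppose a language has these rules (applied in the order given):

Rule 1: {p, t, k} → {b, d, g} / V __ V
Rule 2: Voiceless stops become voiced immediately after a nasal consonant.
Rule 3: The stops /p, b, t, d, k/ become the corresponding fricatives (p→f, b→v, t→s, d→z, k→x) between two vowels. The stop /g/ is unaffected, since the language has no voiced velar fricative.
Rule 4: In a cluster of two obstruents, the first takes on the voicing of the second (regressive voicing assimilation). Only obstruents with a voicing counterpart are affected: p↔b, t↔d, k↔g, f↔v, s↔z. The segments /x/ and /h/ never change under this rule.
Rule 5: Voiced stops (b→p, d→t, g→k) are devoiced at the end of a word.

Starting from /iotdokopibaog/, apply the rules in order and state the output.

Rule 1 (intervocalic voicing): /k/ is a voiceless stop between vowels /o/ and /o/, so it voices to [g]. /p/ is a voiceless stop between vowels /o/ and /i/, so it voices to [b]. /iotdokopibaog/ → iotdogobibaog.
Rule 2 (post-nasal voicing): no segment meets the environment; /iotdogobibaog/ is unchanged.
Rule 3 (intervocalic spirantization): /b/ is a stop between vowels /o/ and /i/, so it spirantizes to the fricative [v]. /b/ is a stop between vowels /i/ and /a/, so it spirantizes to the fricative [v]. /iotdogobibaog/ → iotdogovivaog.
Rule 4 (regressive voicing assimilation): /t/ precedes the voiced obstruent /d/, so it voices to [d] by assimilation. /iotdogovivaog/ → ioddogovivaog.
Rule 5 (final devoicing): /g/ is a voiced stop in word-final position, so it devoices to [k]. /ioddogovivaog/ → ioddogovivaok.

ioddogovivaok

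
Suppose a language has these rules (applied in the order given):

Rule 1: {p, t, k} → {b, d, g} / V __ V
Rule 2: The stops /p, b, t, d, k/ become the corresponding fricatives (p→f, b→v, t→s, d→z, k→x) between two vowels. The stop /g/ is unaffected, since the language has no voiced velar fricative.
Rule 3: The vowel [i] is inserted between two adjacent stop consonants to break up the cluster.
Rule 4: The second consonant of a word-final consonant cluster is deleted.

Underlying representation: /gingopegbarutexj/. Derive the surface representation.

gingovegibaruzex

Rule 1 (intervocalic voicing): /p/ is a voiceless stop between vowels /o/ and /e/, so it voices to [b]. /t/ is a voiceless stop between vowels /u/ and /e/, so it voices to [d]. /gingopegbarutexj/ → gingobegbarudexj.
Rule 2 (intervocalic spirantization): /b/ is a stop between vowels /o/ and /e/, so it spirantizes to the fricative [v]. /d/ is a stop between vowels /u/ and /e/, so it spirantizes to the fricative [z]. /gingobegbarudexj/ → gingovegbaruzexj.
Rule 3 (stop-cluster i-epenthesis): /g/ and /b/ form a stop–stop cluster, so [i] is inserted between them. /gingovegbaruzexj/ → gingovegibaruzexj.
Rule 4 (final cluster simplification): /j/ is the second consonant of a word-final cluster /xj/, so it deletes. /gingovegibaruzexj/ → gingovegibaruzex.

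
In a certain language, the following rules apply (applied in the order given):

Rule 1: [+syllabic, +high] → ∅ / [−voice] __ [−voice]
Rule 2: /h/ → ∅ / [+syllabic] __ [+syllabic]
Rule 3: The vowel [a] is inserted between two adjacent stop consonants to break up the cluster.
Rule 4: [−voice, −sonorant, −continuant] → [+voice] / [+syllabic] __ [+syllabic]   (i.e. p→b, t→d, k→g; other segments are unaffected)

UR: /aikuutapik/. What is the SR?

Rule 1 (high vowel syncope): /i/ is a high vowel flanked by voiceless consonants /p/ and /k/, so it deletes. /aikuutapik/ → aikuutapk.
Rule 2 (intervocalic h-deletion): no segment meets the environment; /aikuutapk/ is unchanged.
Rule 3 (stop-cluster a-epenthesis): /p/ and /k/ form a stop–stop cluster, so [a] is inserted between them. /aikuutapk/ → aikuutapak.
Rule 4 (intervocalic voicing): /k/ is a voiceless stop between vowels /i/ and /u/, so it voices to [g]. /t/ is a voiceless stop between vowels /u/ and /a/, so it voices to [d]. /p/ is a voiceless stop between vowels /a/ and /a/, so it voices to [b]. /aikuutapak/ → aiguudabak.

aiguudabak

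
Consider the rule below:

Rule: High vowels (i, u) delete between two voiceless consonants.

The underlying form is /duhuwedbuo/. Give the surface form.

No segment of /duhuwedbuo/ meets the structural description of the rule, so the form surfaces unchanged.

duhuwedbuo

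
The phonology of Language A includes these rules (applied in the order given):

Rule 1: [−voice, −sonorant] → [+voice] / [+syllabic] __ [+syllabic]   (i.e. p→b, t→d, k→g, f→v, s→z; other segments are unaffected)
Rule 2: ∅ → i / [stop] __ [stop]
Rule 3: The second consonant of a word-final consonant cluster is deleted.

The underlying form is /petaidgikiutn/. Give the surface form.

Rule 1 (intervocalic voicing): /t/ is a voiceless obstruent between vowels /e/ and /a/, so it voices to [d]. /k/ is a voiceless obstruent between vowels /i/ and /i/, so it voices to [g]. /petaidgikiutn/ → pedaidgigiutn.
Rule 2 (stop-cluster i-epenthesis): /d/ and /g/ form a stop–stop cluster, so [i] is inserted between them. /pedaidgigiutn/ → pedaidigigiutn.
Rule 3 (final cluster simplification): /n/ is the second consonant of a word-final cluster /tn/, so it deletes. /pedaidigigiutn/ → pedaidigigiut.

pedaidigigiut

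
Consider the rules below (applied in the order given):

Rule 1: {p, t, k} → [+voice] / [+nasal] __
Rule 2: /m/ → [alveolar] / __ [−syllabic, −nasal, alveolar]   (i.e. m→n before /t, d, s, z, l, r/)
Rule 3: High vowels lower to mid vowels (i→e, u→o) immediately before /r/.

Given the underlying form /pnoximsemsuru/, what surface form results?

Rule 1 (post-nasal voicing): no segment meets the environment; /pnoximsemsuru/ is unchanged.
Rule 2 (nasal place assimilation): /m/ precedes the alveolar consonant /s/, so it assimilates in place to [n]. /m/ precedes the alveolar consonant /s/, so it assimilates in place to [n]. /pnoximsemsuru/ → pnoxinsensuru.
Rule 3 (pre-rhotic lowering): /u/ is a high vowel immediately before /r/, so it lowers to [o]. /pnoxinsensuru/ → pnoxinsensoru.

pnoxinsensoru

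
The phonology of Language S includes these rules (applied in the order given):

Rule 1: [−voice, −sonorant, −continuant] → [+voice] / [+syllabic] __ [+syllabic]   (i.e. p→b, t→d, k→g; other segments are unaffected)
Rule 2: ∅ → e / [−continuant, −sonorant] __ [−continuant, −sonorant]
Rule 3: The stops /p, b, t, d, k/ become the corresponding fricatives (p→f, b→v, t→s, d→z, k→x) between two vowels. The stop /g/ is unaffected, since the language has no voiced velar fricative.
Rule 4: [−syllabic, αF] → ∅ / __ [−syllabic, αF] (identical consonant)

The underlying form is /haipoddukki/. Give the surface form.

Rule 1 (intervocalic voicing): /p/ is a voiceless stop between vowels /i/ and /o/, so it voices to [b]. /haipoddukki/ → haiboddukki.
Rule 2 (stop-cluster e-epenthesis): /d/ and /d/ form a stop–stop cluster, so [e] is inserted between them. /k/ and /k/ form a stop–stop cluster, so [e] is inserted between them. /haiboddukki/ → haibodedukeki.
Rule 3 (intervocalic spirantization): /b/ is a stop between vowels /i/ and /o/, so it spirantizes to the fricative [v]. /d/ is a stop between vowels /o/ and /e/, so it spirantizes to the fricative [z]. /d/ is a stop between vowels /e/ and /u/, so it spirantizes to the fricative [z]. /k/ is a stop between vowels /u/ and /e/, so it spirantizes to the fricative [x]. /k/ is a stop between vowels /e/ and /i/, so it spirantizes to the fricative [x]. /haibodedukeki/ → haivozezuxexi.
Rule 4 (degemination): no segment meets the environment; /haivozezuxexi/ is unchanged.

haivozezuxexi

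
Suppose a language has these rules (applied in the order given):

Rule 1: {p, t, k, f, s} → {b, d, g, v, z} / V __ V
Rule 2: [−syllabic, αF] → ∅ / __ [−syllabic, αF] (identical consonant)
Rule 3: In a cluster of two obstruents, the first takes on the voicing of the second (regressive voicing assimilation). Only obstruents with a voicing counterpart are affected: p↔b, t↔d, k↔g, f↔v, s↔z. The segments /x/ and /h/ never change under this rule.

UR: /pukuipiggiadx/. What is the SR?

Rule 1 (intervocalic voicing): /k/ is a voiceless obstruent between vowels /u/ and /u/, so it voices to [g]. /p/ is a voiceless obstruent between vowels /i/ and /i/, so it voices to [b]. /pukuipiggiadx/ → puguibiggiadx.
Rule 2 (degemination): /gg/ is a geminate; the first /g/ deletes. /puguibiggiadx/ → puguibigiadx.
Rule 3 (regressive voicing assimilation): /d/ precedes the voiceless obstruent /x/, so it devoices to [t] by assimilation. /puguibigiadx/ → puguibigiatx.

puguibigiatx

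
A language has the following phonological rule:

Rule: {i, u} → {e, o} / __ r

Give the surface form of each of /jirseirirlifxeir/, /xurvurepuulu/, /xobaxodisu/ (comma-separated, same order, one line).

jerseererlifxeer, xorvorepuulu, xobaxodisu

/jirseirirlifxeir/: /i/ is a high vowel immediately before /r/, so it lowers to [e]. /i/ is a high vowel immediately before /r/, so it lowers to [e]. /i/ is a high vowel immediately before /r/, so it lowers to [e]. /i/ is a high vowel immediately before /r/, so it lowers to [e]. → [jerseererlifxeer].
/xurvurepuulu/: /u/ is a high vowel immediately before /r/, so it lowers to [o]. /u/ is a high vowel immediately before /r/, so it lowers to [o]. → [xorvorepuulu].
/xobaxodisu/: the rule's environment is not met; surfaces unchanged as [xobaxodisu].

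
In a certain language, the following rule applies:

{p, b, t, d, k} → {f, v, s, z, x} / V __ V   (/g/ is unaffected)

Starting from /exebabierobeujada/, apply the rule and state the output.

/b/ is a stop between vowels /e/ and /a/, so it spirantizes to the fricative [v].
/b/ is a stop between vowels /a/ and /i/, so it spirantizes to the fricative [v].
/b/ is a stop between vowels /o/ and /e/, so it spirantizes to the fricative [v].
/d/ is a stop between vowels /a/ and /a/, so it spirantizes to the fricative [z].
Surface form: [exevavieroveujaza].

exevavieroveujaza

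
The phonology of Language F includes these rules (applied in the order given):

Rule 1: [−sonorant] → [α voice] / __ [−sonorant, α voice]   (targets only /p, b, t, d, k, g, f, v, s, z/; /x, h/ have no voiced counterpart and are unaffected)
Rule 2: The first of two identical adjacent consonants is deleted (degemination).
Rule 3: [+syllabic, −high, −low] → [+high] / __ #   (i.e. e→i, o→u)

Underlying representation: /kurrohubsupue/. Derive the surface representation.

Rule 1 (regressive voicing assimilation): /b/ precedes the voiceless obstruent /s/, so it devoices to [p] by assimilation. /kurrohubsupue/ → kurrohupsupue.
Rule 2 (degemination): /rr/ is a geminate; the first /r/ deletes. /kurrohupsupue/ → kurohupsupue.
Rule 3 (final vowel raising): /e/ is a mid vowel in word-final position, so it raises to [i]. /kurohupsupue/ → kurohupsupui.

kurohupsupui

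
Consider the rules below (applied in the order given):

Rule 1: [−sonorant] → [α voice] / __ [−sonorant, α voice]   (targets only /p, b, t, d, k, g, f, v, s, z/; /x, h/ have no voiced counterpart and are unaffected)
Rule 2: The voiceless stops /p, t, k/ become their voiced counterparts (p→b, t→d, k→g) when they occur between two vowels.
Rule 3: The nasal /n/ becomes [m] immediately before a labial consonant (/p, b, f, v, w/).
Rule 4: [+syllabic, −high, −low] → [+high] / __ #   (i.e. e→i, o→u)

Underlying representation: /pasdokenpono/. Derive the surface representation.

Rule 1 (regressive voicing assimilation): /s/ precedes the voiced obstruent /d/, so it voices to [z] by assimilation. /pasdokenpono/ → pazdokenpono.
Rule 2 (intervocalic voicing): /k/ is a voiceless stop between vowels /o/ and /e/, so it voices to [g]. /pazdokenpono/ → pazdogenpono.
Rule 3 (nasal place assimilation): /n/ precedes the labial consonant /p/, so it assimilates in place to [m]. /pazdogenpono/ → pazdogempono.
Rule 4 (final vowel raising): /o/ is a mid vowel in word-final position, so it raises to [u]. /pazdogempono/ → pazdogemponu.

pazdogemponu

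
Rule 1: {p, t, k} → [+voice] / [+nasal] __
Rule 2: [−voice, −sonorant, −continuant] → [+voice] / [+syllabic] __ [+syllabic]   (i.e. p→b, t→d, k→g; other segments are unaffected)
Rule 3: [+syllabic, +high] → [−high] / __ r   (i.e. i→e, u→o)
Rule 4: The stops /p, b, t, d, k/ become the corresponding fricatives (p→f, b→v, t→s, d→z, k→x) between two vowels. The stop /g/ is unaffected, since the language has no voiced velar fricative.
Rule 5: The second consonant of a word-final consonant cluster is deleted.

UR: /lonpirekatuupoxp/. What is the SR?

Rule 1 (post-nasal voicing): /p/ is a voiceless stop immediately after the nasal /n/, so it voices to [b]. /lonpirekatuupoxp/ → lonbirekatuupoxp.
Rule 2 (intervocalic voicing): /k/ is a voiceless stop between vowels /e/ and /a/, so it voices to [g]. /t/ is a voiceless stop between vowels /a/ and /u/, so it voices to [d]. /p/ is a voiceless stop between vowels /u/ and /o/, so it voices to [b]. /lonbirekatuupoxp/ → lonbiregaduuboxp.
Rule 3 (pre-rhotic lowering): /i/ is a high vowel immediately before /r/, so it lowers to [e]. /lonbiregaduuboxp/ → lonberegaduuboxp.
Rule 4 (intervocalic spirantization): /d/ is a stop between vowels /a/ and /u/, so it spirantizes to the fricative [z]. /b/ is a stop between vowels /u/ and /o/, so it spirantizes to the fricative [v]. /lonberegaduuboxp/ → lonberegazuuvoxp.
Rule 5 (final cluster simplification): /p/ is the second consonant of a word-final cluster /xp/, so it deletes. /lonberegazuuvoxp/ → lonberegazuuvox.

lonberegazuuvox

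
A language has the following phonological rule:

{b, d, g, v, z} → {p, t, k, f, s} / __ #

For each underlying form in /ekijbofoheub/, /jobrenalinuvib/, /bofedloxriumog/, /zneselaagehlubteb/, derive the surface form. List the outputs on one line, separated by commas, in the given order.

ekijbofoheup, jobrenalinuvip, bofedloxriumok, zneselaagehlubtep

/ekijbofoheub/: /b/ is a voiced obstruent in word-final position, so it devoices to [p]. → [ekijbofoheup].
/jobrenalinuvib/: /b/ is a voiced obstruent in word-final position, so it devoices to [p]. → [jobrenalinuvip].
/bofedloxriumog/: /g/ is a voiced obstruent in word-final position, so it devoices to [k]. → [bofedloxriumok].
/zneselaagehlubteb/: /b/ is a voiced obstruent in word-final position, so it devoices to [p]. → [zneselaagehlubtep].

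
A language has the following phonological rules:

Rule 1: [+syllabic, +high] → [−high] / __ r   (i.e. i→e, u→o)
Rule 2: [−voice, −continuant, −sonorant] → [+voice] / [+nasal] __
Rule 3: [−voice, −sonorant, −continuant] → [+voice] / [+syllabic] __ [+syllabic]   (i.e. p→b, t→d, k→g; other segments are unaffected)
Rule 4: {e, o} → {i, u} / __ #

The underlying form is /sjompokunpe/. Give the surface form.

sjombogunbi

Rule 1 (pre-rhotic lowering): no segment meets the environment; /sjompokunpe/ is unchanged.
Rule 2 (post-nasal voicing): /p/ is a voiceless stop immediately after the nasal /m/, so it voices to [b]. /p/ is a voiceless stop immediately after the nasal /n/, so it voices to [b]. /sjompokunpe/ → sjombokunbe.
Rule 3 (intervocalic voicing): /k/ is a voiceless stop between vowels /o/ and /u/, so it voices to [g]. /sjombokunbe/ → sjombogunbe.
Rule 4 (final vowel raising): /e/ is a mid vowel in word-final position, so it raises to [i]. /sjombogunbe/ → sjombogunbi.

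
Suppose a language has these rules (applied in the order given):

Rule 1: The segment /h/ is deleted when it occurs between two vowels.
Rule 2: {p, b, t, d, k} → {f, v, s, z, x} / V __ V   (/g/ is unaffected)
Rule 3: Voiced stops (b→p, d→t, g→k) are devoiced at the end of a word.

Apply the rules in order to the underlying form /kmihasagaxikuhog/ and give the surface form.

kmiasagaxixuok

Rule 1 (intervocalic h-deletion): /h/ occurs between vowels /i/ and /a/, so it deletes. /h/ occurs between vowels /u/ and /o/, so it deletes. /kmihasagaxikuhog/ → kmiasagaxikuog.
Rule 2 (intervocalic spirantization): /k/ is a stop between vowels /i/ and /u/, so it spirantizes to the fricative [x]. /kmiasagaxikuog/ → kmiasagaxixuog.
Rule 3 (final devoicing): /g/ is a voiced stop in word-final position, so it devoices to [k]. /kmiasagaxixuog/ → kmiasagaxixuok.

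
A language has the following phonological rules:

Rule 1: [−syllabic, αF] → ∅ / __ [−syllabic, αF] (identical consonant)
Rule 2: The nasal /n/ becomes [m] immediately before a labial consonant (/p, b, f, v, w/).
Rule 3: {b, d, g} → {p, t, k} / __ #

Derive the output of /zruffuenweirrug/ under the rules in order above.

zrufuemweiruk

Rule 1 (degemination): /ff/ is a geminate; the first /f/ deletes. /rr/ is a geminate; the first /r/ deletes. /zruffuenweirrug/ → zrufuenweirug.
Rule 2 (nasal place assimilation): /n/ precedes the labial consonant /w/, so it assimilates in place to [m]. /zrufuenweirug/ → zrufuemweirug.
Rule 3 (final devoicing): /g/ is a voiced stop in word-final position, so it devoices to [k]. /zrufuemweirug/ → zrufuemweiruk.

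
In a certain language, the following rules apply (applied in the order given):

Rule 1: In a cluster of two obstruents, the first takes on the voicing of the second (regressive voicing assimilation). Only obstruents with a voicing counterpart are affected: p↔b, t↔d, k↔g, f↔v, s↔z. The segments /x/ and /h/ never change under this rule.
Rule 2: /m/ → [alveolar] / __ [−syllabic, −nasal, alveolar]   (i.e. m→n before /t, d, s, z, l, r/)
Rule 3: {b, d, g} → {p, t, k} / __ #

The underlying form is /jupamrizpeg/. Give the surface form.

jupanrispek

Rule 1 (regressive voicing assimilation): /z/ precedes the voiceless obstruent /p/, so it devoices to [s] by assimilation. /jupamrizpeg/ → jupamrispeg.
Rule 2 (nasal place assimilation): /m/ precedes the alveolar consonant /r/, so it assimilates in place to [n]. /jupamrispeg/ → jupanrispeg.
Rule 3 (final devoicing): /g/ is a voiced stop in word-final position, so it devoices to [k]. /jupanrispeg/ → jupanrispek.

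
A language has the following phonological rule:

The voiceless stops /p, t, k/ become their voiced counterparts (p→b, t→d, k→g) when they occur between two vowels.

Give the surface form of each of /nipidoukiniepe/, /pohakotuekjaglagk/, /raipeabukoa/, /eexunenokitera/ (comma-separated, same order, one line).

/nipidoukiniepe/: /p/ is a voiceless stop between vowels /i/ and /i/, so it voices to [b]. /k/ is a voiceless stop between vowels /u/ and /i/, so it voices to [g]. /p/ is a voiceless stop between vowels /e/ and /e/, so it voices to [b]. → [nibidouginiebe].
/pohakotuekjaglagk/: /k/ is a voiceless stop between vowels /a/ and /o/, so it voices to [g]. /t/ is a voiceless stop between vowels /o/ and /u/, so it voices to [d]. → [pohagoduekjaglagk].
/raipeabukoa/: /p/ is a voiceless stop between vowels /i/ and /e/, so it voices to [b]. /k/ is a voiceless stop between vowels /u/ and /o/, so it voices to [g]. → [raibeabugoa].
/eexunenokitera/: /k/ is a voiceless stop between vowels /o/ and /i/, so it voices to [g]. /t/ is a voiceless stop between vowels /i/ and /e/, so it voices to [d]. → [eexunenogidera].

nibidouginiebe, pohagoduekjaglagk, raibeabugoa, eexunenogidera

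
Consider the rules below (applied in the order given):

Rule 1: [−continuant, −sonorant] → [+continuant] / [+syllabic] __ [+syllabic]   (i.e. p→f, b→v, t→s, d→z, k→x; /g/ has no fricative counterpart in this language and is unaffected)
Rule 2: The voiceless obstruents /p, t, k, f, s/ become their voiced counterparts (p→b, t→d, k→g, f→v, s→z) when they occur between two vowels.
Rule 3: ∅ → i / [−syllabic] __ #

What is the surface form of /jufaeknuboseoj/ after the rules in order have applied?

juvaeknuvozeoji

Rule 1 (intervocalic spirantization): /b/ is a stop between vowels /u/ and /o/, so it spirantizes to the fricative [v]. /jufaeknuboseoj/ → jufaeknuvoseoj.
Rule 2 (intervocalic voicing): /f/ is a voiceless obstruent between vowels /u/ and /a/, so it voices to [v]. /s/ is a voiceless obstruent between vowels /o/ and /e/, so it voices to [z]. /jufaeknuvoseoj/ → juvaeknuvozeoj.
Rule 3 (final i-epenthesis): the form ends in the consonant /j/, so [i] is inserted word-finally. /juvaeknuvozeoj/ → juvaeknuvozeoji.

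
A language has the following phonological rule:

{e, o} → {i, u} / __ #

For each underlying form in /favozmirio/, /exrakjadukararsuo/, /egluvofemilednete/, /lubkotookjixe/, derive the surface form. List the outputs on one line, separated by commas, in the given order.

favozmiriu, exrakjadukararsuu, egluvofemiledneti, lubkotookjixi

/favozmirio/: /o/ is a mid vowel in word-final position, so it raises to [u]. → [favozmiriu].
/exrakjadukararsuo/: /o/ is a mid vowel in word-final position, so it raises to [u]. → [exrakjadukararsuu].
/egluvofemilednete/: /e/ is a mid vowel in word-final position, so it raises to [i]. → [egluvofemiledneti].
/lubkotookjixe/: /e/ is a mid vowel in word-final position, so it raises to [i]. → [lubkotookjixi].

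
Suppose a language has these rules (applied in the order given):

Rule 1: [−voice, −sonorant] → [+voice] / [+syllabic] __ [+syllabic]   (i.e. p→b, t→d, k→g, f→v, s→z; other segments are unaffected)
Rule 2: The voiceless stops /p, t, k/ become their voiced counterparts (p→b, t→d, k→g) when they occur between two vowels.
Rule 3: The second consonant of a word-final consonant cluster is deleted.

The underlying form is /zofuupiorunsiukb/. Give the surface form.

zovuubiorunsiuk

Rule 1 (intervocalic voicing): /f/ is a voiceless obstruent between vowels /o/ and /u/, so it voices to [v]. /p/ is a voiceless obstruent between vowels /u/ and /i/, so it voices to [b]. /zofuupiorunsiukb/ → zovuubiorunsiukb.
Rule 2 (intervocalic voicing): no segment meets the environment; /zovuubiorunsiukb/ is unchanged.
Rule 3 (final cluster simplification): /b/ is the second consonant of a word-final cluster /kb/, so it deletes. /zovuubiorunsiukb/ → zovuubiorunsiuk.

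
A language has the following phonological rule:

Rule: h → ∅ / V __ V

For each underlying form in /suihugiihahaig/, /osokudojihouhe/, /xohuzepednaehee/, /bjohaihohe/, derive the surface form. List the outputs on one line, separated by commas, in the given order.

/suihugiihahaig/: /h/ occurs between vowels /i/ and /u/, so it deletes. /h/ occurs between vowels /i/ and /a/, so it deletes. /h/ occurs between vowels /a/ and /a/, so it deletes. → [suiugiiaaig].
/osokudojihouhe/: /h/ occurs between vowels /i/ and /o/, so it deletes. /h/ occurs between vowels /u/ and /e/, so it deletes. → [osokudojioue].
/xohuzepednaehee/: /h/ occurs between vowels /o/ and /u/, so it deletes. /h/ occurs between vowels /e/ and /e/, so it deletes. → [xouzepednaeee].
/bjohaihohe/: /h/ occurs between vowels /o/ and /a/, so it deletes. /h/ occurs between vowels /i/ and /o/, so it deletes. /h/ occurs between vowels /o/ and /e/, so it deletes. → [bjoaioe].

suiugiiaaig, osokudojioue, xouzepednaeee, bjoaioe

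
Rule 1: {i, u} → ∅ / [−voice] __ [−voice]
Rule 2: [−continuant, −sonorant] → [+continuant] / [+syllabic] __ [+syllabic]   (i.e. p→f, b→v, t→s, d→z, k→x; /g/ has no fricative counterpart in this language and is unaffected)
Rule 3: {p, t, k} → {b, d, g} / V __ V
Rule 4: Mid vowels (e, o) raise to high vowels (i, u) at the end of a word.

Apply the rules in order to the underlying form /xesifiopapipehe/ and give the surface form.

Rule 1 (high vowel syncope): /i/ is a high vowel flanked by voiceless consonants /s/ and /f/, so it deletes. /i/ is a high vowel flanked by voiceless consonants /p/ and /p/, so it deletes. /xesifiopapipehe/ → xesfiopappehe.
Rule 2 (intervocalic spirantization): /p/ is a stop between vowels /o/ and /a/, so it spirantizes to the fricative [f]. /xesfiopappehe/ → xesfiofappehe.
Rule 3 (intervocalic voicing): no segment meets the environment; /xesfiofappehe/ is unchanged.
Rule 4 (final vowel raising): /e/ is a mid vowel in word-final position, so it raises to [i]. /xesfiofappehe/ → xesfiofappehi.

xesfiofappehi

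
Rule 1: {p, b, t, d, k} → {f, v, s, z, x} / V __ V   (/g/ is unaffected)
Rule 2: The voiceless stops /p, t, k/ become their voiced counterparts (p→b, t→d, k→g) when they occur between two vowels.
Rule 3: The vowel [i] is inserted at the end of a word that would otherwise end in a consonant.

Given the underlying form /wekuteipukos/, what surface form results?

Rule 1 (intervocalic spirantization): /k/ is a stop between vowels /e/ and /u/, so it spirantizes to the fricative [x]. /t/ is a stop between vowels /u/ and /e/, so it spirantizes to the fricative [s]. /p/ is a stop between vowels /i/ and /u/, so it spirantizes to the fricative [f]. /k/ is a stop between vowels /u/ and /o/, so it spirantizes to the fricative [x]. /wekuteipukos/ → wexuseifuxos.
Rule 2 (intervocalic voicing): no segment meets the environment; /wexuseifuxos/ is unchanged.
Rule 3 (final i-epenthesis): the form ends in the consonant /s/, so [i] is inserted word-finally. /wexuseifuxos/ → wexuseifuxosi.

wexuseifuxosi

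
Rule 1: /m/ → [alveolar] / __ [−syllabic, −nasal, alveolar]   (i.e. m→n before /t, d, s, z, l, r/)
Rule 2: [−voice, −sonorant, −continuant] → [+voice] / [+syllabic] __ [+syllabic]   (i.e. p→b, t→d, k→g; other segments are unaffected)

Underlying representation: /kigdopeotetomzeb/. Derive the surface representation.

kigdobeodedonzeb

Rule 1 (nasal place assimilation): /m/ precedes the alveolar consonant /z/, so it assimilates in place to [n]. /kigdopeotetomzeb/ → kigdopeotetonzeb.
Rule 2 (intervocalic voicing): /p/ is a voiceless stop between vowels /o/ and /e/, so it voices to [b]. /t/ is a voiceless stop between vowels /o/ and /e/, so it voices to [d]. /t/ is a voiceless stop between vowels /e/ and /o/, so it voices to [d]. /kigdopeotetonzeb/ → kigdobeodedonzeb.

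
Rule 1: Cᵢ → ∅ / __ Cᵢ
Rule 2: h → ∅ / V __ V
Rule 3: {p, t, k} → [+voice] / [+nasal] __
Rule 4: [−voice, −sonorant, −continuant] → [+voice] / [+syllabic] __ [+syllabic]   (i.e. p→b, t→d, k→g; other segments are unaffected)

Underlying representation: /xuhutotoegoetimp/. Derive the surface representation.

Rule 1 (degemination): no segment meets the environment; /xuhutotoegoetimp/ is unchanged.
Rule 2 (intervocalic h-deletion): /h/ occurs between vowels /u/ and /u/, so it deletes. /xuhutotoegoetimp/ → xuutotoegoetimp.
Rule 3 (post-nasal voicing): /p/ is a voiceless stop immediately after the nasal /m/, so it voices to [b]. /xuutotoegoetimp/ → xuutotoegoetimb.
Rule 4 (intervocalic voicing): /t/ is a voiceless stop between vowels /u/ and /o/, so it voices to [d]. /t/ is a voiceless stop between vowels /o/ and /o/, so it voices to [d]. /t/ is a voiceless stop between vowels /e/ and /i/, so it voices to [d]. /xuutotoegoetimb/ → xuudodoegoedimb.

xuudodoegoedimb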